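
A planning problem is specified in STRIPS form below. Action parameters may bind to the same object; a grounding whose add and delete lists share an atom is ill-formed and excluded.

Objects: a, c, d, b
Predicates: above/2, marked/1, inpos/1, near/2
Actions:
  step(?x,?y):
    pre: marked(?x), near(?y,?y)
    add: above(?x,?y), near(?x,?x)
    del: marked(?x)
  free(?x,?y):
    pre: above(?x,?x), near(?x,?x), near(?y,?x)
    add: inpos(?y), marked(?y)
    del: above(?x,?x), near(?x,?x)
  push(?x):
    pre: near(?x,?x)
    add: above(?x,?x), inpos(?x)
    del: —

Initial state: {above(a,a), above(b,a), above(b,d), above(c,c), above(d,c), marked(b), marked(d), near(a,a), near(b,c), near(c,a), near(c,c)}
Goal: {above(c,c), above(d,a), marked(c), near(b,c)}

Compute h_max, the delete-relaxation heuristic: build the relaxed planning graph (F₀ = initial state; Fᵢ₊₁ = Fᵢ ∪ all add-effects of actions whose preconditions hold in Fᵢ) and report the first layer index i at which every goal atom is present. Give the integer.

1

F0 = init (11 atoms)
F1 = F0 ∪ {above(b,c), above(d,a), inpos(a), inpos(b), inpos(c), marked(a), marked(c), near(b,b), near(d,d)}  (20 atoms)
goal ⊆ F1  ⇒  h_max = 1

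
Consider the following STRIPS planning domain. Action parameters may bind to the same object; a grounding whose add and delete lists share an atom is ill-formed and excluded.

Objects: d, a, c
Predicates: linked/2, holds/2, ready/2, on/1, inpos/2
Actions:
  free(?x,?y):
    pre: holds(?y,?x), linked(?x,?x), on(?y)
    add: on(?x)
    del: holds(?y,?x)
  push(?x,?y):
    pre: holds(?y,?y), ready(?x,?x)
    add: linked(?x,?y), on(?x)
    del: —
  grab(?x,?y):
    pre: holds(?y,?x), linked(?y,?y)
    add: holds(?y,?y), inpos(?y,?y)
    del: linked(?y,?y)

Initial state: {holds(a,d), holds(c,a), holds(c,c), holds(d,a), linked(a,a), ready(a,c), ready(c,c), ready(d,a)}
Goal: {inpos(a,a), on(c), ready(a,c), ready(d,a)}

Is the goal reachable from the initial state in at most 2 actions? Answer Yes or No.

1. push(c,c)  →  {holds(a,d), holds(c,a), holds(c,c), holds(d,a), linked(a,a), linked(c,c), on(c), ready(a,c), ready(c,c), ready(d,a)}
2. grab(d,a)  →  {holds(a,a), holds(a,d), holds(c,a), holds(c,c), holds(d,a), inpos(a,a), linked(c,c), on(c), ready(a,c), ready(c,c), ready(d,a)}
optimal plan length = 2; 2 ≤ 2

Yes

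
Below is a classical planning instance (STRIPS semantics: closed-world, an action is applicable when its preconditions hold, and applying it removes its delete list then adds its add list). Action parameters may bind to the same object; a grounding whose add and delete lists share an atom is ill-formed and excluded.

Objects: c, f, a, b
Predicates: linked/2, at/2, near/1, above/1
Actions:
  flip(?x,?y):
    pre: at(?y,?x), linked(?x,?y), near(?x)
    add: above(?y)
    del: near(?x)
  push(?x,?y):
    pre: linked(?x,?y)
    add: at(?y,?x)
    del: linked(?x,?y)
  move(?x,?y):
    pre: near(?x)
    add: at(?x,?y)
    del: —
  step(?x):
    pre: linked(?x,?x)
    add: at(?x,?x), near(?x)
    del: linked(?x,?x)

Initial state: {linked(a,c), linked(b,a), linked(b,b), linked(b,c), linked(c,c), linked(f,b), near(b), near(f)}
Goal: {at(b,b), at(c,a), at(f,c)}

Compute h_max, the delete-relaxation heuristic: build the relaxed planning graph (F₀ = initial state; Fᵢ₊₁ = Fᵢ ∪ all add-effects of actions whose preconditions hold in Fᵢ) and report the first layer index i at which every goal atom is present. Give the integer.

F0 = init (8 atoms)
F1 = F0 ∪ {at(a,b), at(b,a), at(b,b), at(b,c), at(b,f), at(c,a), at(c,b), at(c,c), at(f,a), at(f,b), at(f,c), at(f,f), near(c)}  (21 atoms)
goal ⊆ F1  ⇒  h_max = 1

1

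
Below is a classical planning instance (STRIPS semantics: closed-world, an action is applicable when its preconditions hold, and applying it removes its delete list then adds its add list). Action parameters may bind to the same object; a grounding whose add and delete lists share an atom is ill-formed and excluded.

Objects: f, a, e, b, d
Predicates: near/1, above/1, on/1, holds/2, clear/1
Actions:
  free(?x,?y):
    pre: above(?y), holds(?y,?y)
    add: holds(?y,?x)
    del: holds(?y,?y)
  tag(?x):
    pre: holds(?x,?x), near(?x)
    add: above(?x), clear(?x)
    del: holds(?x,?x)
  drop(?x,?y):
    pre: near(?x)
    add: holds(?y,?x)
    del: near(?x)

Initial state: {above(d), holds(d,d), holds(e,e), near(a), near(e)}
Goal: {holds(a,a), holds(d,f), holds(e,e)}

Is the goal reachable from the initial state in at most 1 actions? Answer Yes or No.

1. free(f,d)  →  {above(d), holds(d,f), holds(e,e), near(a), near(e)}
2. drop(a,a)  →  {above(d), holds(a,a), holds(d,f), holds(e,e), near(e)}
optimal plan length = 2; 2 > 1

No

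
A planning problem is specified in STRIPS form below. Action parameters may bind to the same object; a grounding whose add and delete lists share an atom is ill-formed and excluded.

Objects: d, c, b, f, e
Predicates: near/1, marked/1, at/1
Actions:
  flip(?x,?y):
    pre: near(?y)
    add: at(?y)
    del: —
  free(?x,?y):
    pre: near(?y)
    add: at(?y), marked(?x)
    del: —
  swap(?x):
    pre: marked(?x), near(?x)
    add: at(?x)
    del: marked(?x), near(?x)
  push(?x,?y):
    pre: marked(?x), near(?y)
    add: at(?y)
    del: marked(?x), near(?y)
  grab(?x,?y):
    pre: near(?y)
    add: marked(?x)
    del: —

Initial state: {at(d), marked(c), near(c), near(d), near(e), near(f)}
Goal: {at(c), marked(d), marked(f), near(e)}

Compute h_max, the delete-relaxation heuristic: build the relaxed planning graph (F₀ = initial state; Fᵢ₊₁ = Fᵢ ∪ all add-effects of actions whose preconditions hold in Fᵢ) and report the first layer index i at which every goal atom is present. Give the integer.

F0 = init (6 atoms)
F1 = F0 ∪ {at(c), at(e), at(f), marked(b), marked(d), marked(e), marked(f)}  (13 atoms)
goal ⊆ F1  ⇒  h_max = 1

1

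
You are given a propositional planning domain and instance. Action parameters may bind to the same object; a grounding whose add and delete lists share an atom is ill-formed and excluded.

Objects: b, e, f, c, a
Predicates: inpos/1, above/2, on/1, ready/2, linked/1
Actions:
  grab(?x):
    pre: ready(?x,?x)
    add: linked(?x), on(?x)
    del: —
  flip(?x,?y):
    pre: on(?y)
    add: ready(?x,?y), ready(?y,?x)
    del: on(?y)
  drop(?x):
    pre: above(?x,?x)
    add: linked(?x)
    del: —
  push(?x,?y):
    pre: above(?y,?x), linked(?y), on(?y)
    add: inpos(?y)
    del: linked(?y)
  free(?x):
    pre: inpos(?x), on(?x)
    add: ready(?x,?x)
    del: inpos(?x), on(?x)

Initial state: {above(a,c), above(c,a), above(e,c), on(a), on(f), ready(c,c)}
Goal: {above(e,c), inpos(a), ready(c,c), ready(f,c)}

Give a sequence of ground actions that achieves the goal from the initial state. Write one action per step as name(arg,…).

1. flip(c,f)  →  {above(a,c), above(c,a), above(e,c), on(a), ready(c,c), ready(c,f), ready(f,c)}
2. flip(a,a)  →  {above(a,c), above(c,a), above(e,c), ready(a,a), ready(c,c), ready(c,f), ready(f,c)}
3. grab(a)  →  {above(a,c), above(c,a), above(e,c), linked(a), on(a), ready(a,a), ready(c,c), ready(c,f), ready(f,c)}
4. push(c,a)  →  {above(a,c), above(c,a), above(e,c), inpos(a), on(a), ready(a,a), ready(c,c), ready(c,f), ready(f,c)}

flip(c,f); flip(a,a); grab(a); push(c,a)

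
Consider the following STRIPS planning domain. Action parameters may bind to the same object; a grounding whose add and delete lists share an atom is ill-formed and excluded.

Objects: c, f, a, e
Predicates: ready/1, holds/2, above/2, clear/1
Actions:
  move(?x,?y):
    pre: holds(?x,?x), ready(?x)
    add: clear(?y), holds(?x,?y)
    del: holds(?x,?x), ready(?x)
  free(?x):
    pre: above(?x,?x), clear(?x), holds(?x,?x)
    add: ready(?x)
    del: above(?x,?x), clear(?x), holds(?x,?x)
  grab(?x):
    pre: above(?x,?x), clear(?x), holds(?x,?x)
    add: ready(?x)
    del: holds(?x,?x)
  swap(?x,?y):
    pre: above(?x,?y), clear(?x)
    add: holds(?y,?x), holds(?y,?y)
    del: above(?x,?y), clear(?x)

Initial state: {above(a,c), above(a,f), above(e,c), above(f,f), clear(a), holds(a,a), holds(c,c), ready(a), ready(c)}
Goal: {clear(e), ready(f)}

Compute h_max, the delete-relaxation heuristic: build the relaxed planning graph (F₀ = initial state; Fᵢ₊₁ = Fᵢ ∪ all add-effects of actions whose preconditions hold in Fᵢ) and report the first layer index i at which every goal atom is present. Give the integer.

F0 = init (9 atoms)
F1 = F0 ∪ {clear(c), clear(e), clear(f), holds(a,c), holds(a,e), holds(a,f), holds(c,a), holds(c,e), holds(c,f), holds(f,a), holds(f,f)}  (20 atoms)
F2 = F1 ∪ {ready(f)}  (21 atoms)
goal ⊆ F2  ⇒  h_max = 2

2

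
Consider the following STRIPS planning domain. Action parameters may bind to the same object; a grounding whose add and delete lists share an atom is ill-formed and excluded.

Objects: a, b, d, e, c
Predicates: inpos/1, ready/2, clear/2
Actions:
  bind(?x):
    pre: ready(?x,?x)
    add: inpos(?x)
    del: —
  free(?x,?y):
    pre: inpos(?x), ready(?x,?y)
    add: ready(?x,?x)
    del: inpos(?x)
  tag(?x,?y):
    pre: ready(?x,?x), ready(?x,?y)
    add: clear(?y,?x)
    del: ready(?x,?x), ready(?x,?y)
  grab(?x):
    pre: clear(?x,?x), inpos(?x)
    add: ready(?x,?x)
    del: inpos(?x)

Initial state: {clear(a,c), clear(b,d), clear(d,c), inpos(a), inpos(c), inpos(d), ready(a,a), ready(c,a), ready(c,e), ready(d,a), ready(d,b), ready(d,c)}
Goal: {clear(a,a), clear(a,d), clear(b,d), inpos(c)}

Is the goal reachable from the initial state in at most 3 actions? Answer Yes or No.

Yes

1. free(d,a)  →  {clear(a,c), clear(b,d), clear(d,c), inpos(a), inpos(c), ready(a,a), ready(c,a), ready(c,e), ready(d,a), ready(d,b), ready(d,c), ready(d,d)}
2. tag(a,a)  →  {clear(a,a), clear(a,c), clear(b,d), clear(d,c), inpos(a), inpos(c), ready(c,a), ready(c,e), ready(d,a), ready(d,b), ready(d,c), ready(d,d)}
3. tag(d,a)  →  {clear(a,a), clear(a,c), clear(a,d), clear(b,d), clear(d,c), inpos(a), inpos(c), ready(c,a), ready(c,e), ready(d,b), ready(d,c)}
optimal plan length = 3; 3 ≤ 3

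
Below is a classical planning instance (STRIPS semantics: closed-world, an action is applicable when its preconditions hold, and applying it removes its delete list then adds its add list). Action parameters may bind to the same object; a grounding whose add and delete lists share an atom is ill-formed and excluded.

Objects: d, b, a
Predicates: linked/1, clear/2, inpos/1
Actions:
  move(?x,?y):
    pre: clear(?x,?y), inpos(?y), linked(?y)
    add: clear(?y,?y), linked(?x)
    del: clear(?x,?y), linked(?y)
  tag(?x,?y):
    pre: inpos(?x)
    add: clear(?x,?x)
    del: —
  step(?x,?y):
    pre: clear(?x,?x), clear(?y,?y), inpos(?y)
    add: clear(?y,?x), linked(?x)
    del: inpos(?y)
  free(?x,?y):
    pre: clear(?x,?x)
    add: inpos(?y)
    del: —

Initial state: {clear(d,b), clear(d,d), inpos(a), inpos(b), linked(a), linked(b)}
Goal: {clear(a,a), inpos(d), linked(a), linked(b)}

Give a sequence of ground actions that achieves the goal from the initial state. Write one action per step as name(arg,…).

1. tag(a,d)  →  {clear(a,a), clear(d,b), clear(d,d), inpos(a), inpos(b), linked(a), linked(b)}
2. free(d,d)  →  {clear(a,a), clear(d,b), clear(d,d), inpos(a), inpos(b), inpos(d), linked(a), linked(b)}

tag(a,d); free(d,d)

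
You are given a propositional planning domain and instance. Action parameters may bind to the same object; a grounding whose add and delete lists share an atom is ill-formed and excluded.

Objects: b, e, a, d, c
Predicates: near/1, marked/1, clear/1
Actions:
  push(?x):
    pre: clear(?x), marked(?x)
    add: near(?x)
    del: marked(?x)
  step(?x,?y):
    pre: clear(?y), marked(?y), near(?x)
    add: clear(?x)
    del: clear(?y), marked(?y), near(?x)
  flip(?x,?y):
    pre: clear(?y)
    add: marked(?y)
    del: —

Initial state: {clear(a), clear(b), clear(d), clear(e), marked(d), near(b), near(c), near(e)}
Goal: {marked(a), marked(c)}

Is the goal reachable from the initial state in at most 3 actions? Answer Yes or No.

1. step(c,d)  →  {clear(a), clear(b), clear(c), clear(e), near(b), near(e)}
2. flip(b,a)  →  {clear(a), clear(b), clear(c), clear(e), marked(a), near(b), near(e)}
3. flip(b,c)  →  {clear(a), clear(b), clear(c), clear(e), marked(a), marked(c), near(b), near(e)}
optimal plan length = 3; 3 ≤ 3

Yes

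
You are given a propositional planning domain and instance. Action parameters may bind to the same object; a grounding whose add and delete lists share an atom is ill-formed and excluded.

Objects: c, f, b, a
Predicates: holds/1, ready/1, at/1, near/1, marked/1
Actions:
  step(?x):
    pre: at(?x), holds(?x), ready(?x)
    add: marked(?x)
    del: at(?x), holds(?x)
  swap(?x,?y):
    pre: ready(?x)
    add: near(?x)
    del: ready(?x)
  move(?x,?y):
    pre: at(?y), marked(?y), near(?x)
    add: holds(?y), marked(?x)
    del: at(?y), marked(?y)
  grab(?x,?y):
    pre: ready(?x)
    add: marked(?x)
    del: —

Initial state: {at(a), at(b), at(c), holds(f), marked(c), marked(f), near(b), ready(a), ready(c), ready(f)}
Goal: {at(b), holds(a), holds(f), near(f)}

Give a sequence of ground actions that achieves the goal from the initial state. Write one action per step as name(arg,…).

swap(f,c); grab(a,c); move(f,a)

1. swap(f,c)  →  {at(a), at(b), at(c), holds(f), marked(c), marked(f), near(b), near(f), ready(a), ready(c)}
2. grab(a,c)  →  {at(a), at(b), at(c), holds(f), marked(a), marked(c), marked(f), near(b), near(f), ready(a), ready(c)}
3. move(f,a)  →  {at(b), at(c), holds(a), holds(f), marked(c), marked(f), near(b), near(f), ready(a), ready(c)}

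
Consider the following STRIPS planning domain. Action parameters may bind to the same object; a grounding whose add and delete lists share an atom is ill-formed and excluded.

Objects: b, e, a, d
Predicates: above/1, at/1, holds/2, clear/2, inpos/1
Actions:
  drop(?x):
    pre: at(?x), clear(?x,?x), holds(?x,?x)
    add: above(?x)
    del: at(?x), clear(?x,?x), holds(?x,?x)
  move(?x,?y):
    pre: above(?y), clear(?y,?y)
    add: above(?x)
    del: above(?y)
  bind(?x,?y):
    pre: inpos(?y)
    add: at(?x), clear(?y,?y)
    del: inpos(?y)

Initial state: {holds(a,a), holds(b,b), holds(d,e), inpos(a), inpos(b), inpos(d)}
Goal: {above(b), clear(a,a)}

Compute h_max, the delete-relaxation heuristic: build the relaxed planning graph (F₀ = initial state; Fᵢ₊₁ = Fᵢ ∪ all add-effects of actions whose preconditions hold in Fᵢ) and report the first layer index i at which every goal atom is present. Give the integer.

2

F0 = init (6 atoms)
F1 = F0 ∪ {at(a), at(b), at(d), at(e), clear(a,a), clear(b,b), clear(d,d)}  (13 atoms)
F2 = F1 ∪ {above(a), above(b)}  (15 atoms)
goal ⊆ F2  ⇒  h_max = 2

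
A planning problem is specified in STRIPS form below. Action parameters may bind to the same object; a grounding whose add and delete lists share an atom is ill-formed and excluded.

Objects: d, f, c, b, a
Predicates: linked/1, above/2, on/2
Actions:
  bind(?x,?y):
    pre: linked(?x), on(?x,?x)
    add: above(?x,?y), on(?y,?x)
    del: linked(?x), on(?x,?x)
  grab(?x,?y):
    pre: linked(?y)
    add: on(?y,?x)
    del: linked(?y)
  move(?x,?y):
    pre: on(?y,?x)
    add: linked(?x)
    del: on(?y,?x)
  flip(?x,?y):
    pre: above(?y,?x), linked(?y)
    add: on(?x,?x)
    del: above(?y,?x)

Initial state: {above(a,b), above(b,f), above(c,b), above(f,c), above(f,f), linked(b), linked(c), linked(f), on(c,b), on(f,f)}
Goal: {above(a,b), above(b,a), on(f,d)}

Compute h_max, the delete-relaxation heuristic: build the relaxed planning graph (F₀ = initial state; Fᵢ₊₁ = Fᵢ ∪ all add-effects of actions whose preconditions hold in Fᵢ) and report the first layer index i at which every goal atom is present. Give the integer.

F0 = init (10 atoms)
F1 = F0 ∪ {above(f,a), above(f,b), above(f,d), on(a,f), on(b,a), on(b,b), on(b,c), on(b,d), on(b,f), on(c,a), on(c,c), on(c,d), on(c,f), on(d,f), on(f,a), on(f,b), on(f,c), on(f,d)}  (28 atoms)
F2 = F1 ∪ {above(b,a), above(b,c), above(b,d), above(c,a), above(c,d), above(c,f), linked(a), linked(d), on(a,a), on(a,b), on(a,c), on(d,b), on(d,c), on(d,d)}  (42 atoms)
goal ⊆ F2  ⇒  h_max = 2

2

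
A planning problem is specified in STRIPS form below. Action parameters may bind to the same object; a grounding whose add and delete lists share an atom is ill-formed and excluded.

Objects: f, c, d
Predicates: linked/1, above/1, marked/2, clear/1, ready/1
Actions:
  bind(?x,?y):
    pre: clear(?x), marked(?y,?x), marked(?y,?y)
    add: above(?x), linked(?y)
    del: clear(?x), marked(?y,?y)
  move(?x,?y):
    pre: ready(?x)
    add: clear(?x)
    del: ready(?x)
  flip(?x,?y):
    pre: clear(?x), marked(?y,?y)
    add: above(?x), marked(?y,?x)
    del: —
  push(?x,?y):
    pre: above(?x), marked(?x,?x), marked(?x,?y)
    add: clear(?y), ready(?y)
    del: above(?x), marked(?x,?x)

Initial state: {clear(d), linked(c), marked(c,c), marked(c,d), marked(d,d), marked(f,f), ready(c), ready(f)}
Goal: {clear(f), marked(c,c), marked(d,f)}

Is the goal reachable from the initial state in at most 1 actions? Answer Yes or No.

No

1. move(f,f)  →  {clear(d), clear(f), linked(c), marked(c,c), marked(c,d), marked(d,d), marked(f,f), ready(c)}
2. flip(f,d)  →  {above(f), clear(d), clear(f), linked(c), marked(c,c), marked(c,d), marked(d,d), marked(d,f), marked(f,f), ready(c)}
optimal plan length = 2; 2 > 1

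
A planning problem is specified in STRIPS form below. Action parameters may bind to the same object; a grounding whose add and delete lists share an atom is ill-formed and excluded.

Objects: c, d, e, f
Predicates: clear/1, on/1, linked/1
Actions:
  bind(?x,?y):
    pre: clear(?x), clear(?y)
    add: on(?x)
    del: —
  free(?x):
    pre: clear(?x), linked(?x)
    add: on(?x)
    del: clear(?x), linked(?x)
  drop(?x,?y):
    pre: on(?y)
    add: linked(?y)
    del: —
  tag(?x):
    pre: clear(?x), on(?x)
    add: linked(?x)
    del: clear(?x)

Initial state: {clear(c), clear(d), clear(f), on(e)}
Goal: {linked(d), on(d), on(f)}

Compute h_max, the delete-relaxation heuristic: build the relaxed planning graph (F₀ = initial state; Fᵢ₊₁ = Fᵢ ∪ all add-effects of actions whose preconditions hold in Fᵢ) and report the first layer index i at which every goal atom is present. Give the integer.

F0 = init (4 atoms)
F1 = F0 ∪ {linked(e), on(c), on(d), on(f)}  (8 atoms)
F2 = F1 ∪ {linked(c), linked(d), linked(f)}  (11 atoms)
goal ⊆ F2  ⇒  h_max = 2

2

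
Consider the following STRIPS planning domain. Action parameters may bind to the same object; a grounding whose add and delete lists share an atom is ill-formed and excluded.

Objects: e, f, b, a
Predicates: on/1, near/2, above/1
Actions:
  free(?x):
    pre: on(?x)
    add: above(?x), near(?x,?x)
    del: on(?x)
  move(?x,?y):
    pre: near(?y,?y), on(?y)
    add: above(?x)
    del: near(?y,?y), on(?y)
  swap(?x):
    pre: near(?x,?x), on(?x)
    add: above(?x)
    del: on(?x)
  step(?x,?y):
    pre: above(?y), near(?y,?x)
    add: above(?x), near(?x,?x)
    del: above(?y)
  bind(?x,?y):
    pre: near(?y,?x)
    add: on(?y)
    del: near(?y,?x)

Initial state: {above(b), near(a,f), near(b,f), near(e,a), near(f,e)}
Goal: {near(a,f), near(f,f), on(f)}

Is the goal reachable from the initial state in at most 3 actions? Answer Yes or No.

1. step(f,b)  →  {above(f), near(a,f), near(b,f), near(e,a), near(f,e), near(f,f)}
2. bind(e,f)  →  {above(f), near(a,f), near(b,f), near(e,a), near(f,f), on(f)}
optimal plan length = 2; 2 ≤ 3

Yes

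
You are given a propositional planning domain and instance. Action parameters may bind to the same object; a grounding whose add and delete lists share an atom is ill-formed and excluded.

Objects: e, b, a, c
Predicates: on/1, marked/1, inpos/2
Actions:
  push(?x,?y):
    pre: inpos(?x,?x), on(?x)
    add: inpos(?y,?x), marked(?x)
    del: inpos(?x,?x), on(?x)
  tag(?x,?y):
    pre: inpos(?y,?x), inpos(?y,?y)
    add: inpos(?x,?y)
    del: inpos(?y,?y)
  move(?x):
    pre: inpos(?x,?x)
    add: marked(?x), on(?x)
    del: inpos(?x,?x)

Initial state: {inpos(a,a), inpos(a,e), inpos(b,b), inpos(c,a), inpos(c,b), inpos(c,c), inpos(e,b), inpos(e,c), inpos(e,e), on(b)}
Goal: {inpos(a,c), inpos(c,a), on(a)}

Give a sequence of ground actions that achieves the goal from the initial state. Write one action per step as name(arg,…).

1. tag(a,c)  →  {inpos(a,a), inpos(a,c), inpos(a,e), inpos(b,b), inpos(c,a), inpos(c,b), inpos(e,b), inpos(e,c), inpos(e,e), on(b)}
2. move(a)  →  {inpos(a,c), inpos(a,e), inpos(b,b), inpos(c,a), inpos(c,b), inpos(e,b), inpos(e,c), inpos(e,e), marked(a), on(a), on(b)}

tag(a,c); move(a)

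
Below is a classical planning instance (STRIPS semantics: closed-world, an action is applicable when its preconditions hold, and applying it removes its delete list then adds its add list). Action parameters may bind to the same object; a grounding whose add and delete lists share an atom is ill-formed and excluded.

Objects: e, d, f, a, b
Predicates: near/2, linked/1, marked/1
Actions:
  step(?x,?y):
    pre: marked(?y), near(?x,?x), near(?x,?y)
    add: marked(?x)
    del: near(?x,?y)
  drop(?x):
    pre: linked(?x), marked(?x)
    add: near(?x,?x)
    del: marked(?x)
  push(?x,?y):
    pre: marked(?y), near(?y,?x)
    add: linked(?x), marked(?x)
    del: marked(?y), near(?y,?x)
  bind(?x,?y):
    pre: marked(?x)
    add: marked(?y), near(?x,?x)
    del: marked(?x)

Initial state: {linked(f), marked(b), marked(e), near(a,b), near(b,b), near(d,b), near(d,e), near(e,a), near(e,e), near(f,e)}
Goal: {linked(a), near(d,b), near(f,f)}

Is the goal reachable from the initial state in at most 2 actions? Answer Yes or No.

No

1. push(a,e)  →  {linked(a), linked(f), marked(a), marked(b), near(a,b), near(b,b), near(d,b), near(d,e), near(e,e), near(f,e)}
2. bind(a,f)  →  {linked(a), linked(f), marked(b), marked(f), near(a,a), near(a,b), near(b,b), near(d,b), near(d,e), near(e,e), near(f,e)}
3. drop(f)  →  {linked(a), linked(f), marked(b), near(a,a), near(a,b), near(b,b), near(d,b), near(d,e), near(e,e), near(f,e), near(f,f)}
optimal plan length = 3; 3 > 2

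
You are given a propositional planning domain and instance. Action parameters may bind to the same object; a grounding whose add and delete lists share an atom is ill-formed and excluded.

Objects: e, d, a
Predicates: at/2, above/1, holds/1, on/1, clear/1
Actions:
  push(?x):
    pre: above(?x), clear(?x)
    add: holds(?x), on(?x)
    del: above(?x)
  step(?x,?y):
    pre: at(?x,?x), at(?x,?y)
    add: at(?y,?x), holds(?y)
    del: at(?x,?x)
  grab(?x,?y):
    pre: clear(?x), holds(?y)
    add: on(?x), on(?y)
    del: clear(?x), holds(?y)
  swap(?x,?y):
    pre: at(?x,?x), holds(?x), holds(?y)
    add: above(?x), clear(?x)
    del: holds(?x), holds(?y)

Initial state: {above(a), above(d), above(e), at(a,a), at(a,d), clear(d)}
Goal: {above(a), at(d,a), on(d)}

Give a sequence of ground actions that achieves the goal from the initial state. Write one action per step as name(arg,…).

push(d); step(a,d)

1. push(d)  →  {above(a), above(e), at(a,a), at(a,d), clear(d), holds(d), on(d)}
2. step(a,d)  →  {above(a), above(e), at(a,d), at(d,a), clear(d), holds(d), on(d)}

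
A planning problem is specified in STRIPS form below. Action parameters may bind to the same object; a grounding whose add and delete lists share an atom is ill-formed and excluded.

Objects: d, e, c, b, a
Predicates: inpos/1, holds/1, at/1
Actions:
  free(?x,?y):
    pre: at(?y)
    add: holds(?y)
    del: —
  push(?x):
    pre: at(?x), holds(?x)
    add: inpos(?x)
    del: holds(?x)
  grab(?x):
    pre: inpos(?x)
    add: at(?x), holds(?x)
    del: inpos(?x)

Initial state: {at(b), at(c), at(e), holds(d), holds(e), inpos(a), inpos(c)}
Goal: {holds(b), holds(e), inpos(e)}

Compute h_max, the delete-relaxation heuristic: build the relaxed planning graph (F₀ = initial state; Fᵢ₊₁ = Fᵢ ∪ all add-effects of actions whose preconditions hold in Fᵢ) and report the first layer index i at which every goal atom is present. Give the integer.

F0 = init (7 atoms)
F1 = F0 ∪ {at(a), holds(a), holds(b), holds(c), inpos(e)}  (12 atoms)
goal ⊆ F1  ⇒  h_max = 1

1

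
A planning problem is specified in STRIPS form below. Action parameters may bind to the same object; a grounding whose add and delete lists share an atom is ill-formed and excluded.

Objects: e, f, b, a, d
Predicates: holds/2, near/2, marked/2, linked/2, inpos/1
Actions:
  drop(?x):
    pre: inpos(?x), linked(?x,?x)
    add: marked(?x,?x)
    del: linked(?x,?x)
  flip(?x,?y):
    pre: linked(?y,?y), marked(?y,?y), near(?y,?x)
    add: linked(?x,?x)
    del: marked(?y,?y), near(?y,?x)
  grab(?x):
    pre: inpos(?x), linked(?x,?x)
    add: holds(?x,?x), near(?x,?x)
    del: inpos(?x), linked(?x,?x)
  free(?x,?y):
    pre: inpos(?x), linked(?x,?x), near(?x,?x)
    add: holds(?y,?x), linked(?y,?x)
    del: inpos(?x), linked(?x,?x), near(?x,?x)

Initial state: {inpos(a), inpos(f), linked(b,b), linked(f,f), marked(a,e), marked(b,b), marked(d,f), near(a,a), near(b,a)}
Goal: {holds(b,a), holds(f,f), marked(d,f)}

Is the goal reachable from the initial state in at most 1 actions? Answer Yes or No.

No

1. flip(a,b)  →  {inpos(a), inpos(f), linked(a,a), linked(b,b), linked(f,f), marked(a,e), marked(d,f), near(a,a)}
2. grab(f)  →  {holds(f,f), inpos(a), linked(a,a), linked(b,b), marked(a,e), marked(d,f), near(a,a), near(f,f)}
3. free(a,b)  →  {holds(b,a), holds(f,f), linked(b,a), linked(b,b), marked(a,e), marked(d,f), near(f,f)}
optimal plan length = 3; 3 > 1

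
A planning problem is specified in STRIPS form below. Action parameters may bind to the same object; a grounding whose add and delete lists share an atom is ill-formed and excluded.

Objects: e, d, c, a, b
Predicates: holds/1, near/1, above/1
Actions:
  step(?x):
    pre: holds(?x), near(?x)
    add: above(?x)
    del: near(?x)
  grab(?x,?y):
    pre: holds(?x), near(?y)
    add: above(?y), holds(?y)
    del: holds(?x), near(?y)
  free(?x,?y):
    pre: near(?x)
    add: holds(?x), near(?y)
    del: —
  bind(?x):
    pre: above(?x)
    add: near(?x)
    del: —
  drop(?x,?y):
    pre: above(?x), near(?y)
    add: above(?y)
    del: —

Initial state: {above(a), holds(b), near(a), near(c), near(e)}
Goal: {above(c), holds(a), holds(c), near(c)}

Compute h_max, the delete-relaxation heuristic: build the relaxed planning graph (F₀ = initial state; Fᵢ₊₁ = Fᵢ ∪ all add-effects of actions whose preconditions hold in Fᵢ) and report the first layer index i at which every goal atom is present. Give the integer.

F0 = init (5 atoms)
F1 = F0 ∪ {above(c), above(e), holds(a), holds(c), holds(e), near(b), near(d)}  (12 atoms)
goal ⊆ F1  ⇒  h_max = 1

1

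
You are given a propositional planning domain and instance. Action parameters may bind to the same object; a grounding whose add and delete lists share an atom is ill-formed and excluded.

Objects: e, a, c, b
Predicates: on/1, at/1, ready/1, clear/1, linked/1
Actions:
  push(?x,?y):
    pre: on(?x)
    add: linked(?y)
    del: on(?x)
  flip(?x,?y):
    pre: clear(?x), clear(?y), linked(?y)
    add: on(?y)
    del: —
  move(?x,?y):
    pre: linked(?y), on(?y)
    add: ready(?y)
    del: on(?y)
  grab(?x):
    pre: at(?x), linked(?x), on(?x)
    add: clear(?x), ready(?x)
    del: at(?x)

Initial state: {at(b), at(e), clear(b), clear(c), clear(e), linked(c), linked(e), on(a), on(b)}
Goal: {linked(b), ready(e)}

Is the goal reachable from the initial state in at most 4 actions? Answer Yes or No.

Yes

1. push(a,b)  →  {at(b), at(e), clear(b), clear(c), clear(e), linked(b), linked(c), linked(e), on(b)}
2. flip(e,e)  →  {at(b), at(e), clear(b), clear(c), clear(e), linked(b), linked(c), linked(e), on(b), on(e)}
3. move(e,e)  →  {at(b), at(e), clear(b), clear(c), clear(e), linked(b), linked(c), linked(e), on(b), ready(e)}
optimal plan length = 3; 3 ≤ 4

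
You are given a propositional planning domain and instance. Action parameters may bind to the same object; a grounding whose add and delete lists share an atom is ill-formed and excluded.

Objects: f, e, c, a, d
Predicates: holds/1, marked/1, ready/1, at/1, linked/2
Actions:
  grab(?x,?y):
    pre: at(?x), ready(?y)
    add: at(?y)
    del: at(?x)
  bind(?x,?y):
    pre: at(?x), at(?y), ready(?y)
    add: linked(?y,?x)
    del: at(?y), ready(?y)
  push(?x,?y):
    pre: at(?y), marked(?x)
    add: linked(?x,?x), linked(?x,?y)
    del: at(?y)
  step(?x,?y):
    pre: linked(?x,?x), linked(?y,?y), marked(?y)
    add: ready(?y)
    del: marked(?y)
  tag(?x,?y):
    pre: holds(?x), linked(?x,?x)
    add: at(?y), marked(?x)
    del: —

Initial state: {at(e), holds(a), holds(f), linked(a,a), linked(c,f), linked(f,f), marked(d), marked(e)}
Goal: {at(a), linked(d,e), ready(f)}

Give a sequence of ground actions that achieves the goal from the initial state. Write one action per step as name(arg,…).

1. push(d,e)  →  {holds(a), holds(f), linked(a,a), linked(c,f), linked(d,d), linked(d,e), linked(f,f), marked(d), marked(e)}
2. tag(f,a)  →  {at(a), holds(a), holds(f), linked(a,a), linked(c,f), linked(d,d), linked(d,e), linked(f,f), marked(d), marked(e), marked(f)}
3. step(f,f)  →  {at(a), holds(a), holds(f), linked(a,a), linked(c,f), linked(d,d), linked(d,e), linked(f,f), marked(d), marked(e), ready(f)}

push(d,e); tag(f,a); step(f,f)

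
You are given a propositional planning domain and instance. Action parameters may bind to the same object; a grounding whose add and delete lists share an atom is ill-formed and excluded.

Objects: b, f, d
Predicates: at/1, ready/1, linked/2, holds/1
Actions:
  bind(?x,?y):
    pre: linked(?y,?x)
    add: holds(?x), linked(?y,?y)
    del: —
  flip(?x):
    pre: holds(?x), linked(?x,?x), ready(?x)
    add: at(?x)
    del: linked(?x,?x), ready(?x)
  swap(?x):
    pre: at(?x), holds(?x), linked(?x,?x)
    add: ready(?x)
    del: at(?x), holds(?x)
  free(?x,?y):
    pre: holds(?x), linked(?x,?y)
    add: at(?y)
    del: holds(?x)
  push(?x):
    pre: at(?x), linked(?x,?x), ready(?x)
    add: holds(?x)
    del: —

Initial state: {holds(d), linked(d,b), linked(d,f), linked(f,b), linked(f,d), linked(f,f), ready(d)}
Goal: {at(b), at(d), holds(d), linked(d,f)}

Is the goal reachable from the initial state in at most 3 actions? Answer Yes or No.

1. bind(f,d)  →  {holds(d), holds(f), linked(d,b), linked(d,d), linked(d,f), linked(f,b), linked(f,d), linked(f,f), ready(d)}
2. flip(d)  →  {at(d), holds(d), holds(f), linked(d,b), linked(d,f), linked(f,b), linked(f,d), linked(f,f)}
3. free(f,b)  →  {at(b), at(d), holds(d), linked(d,b), linked(d,f), linked(f,b), linked(f,d), linked(f,f)}
optimal plan length = 3; 3 ≤ 3

Yes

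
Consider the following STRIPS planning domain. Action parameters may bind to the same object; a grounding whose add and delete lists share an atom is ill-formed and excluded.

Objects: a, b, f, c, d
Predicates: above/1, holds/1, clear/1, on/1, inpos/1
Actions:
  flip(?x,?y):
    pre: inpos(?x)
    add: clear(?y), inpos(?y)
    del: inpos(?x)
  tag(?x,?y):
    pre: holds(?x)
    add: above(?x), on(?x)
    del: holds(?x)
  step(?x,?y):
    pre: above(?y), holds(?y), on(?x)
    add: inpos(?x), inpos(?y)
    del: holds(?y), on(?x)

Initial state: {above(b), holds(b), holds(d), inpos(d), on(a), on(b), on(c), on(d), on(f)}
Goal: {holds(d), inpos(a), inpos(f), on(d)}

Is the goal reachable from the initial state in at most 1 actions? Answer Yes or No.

No

1. flip(d,a)  →  {above(b), clear(a), holds(b), holds(d), inpos(a), on(a), on(b), on(c), on(d), on(f)}
2. step(f,b)  →  {above(b), clear(a), holds(d), inpos(a), inpos(b), inpos(f), on(a), on(b), on(c), on(d)}
optimal plan length = 2; 2 > 1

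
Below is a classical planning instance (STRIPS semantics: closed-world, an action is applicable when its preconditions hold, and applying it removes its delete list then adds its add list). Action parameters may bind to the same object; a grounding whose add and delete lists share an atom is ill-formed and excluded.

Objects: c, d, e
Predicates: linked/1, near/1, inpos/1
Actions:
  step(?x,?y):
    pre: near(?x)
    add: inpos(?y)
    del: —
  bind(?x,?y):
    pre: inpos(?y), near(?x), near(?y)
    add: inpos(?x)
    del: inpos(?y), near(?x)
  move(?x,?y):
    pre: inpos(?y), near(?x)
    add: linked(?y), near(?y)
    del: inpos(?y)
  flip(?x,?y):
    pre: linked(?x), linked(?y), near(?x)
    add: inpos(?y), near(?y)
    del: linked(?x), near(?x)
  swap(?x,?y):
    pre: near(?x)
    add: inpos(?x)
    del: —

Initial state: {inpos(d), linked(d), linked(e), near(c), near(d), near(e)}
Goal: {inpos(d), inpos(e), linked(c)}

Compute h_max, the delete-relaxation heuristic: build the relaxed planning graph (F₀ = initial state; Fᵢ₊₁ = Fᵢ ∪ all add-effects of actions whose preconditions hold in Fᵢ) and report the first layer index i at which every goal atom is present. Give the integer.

2

F0 = init (6 atoms)
F1 = F0 ∪ {inpos(c), inpos(e)}  (8 atoms)
F2 = F1 ∪ {linked(c)}  (9 atoms)
goal ⊆ F2  ⇒  h_max = 2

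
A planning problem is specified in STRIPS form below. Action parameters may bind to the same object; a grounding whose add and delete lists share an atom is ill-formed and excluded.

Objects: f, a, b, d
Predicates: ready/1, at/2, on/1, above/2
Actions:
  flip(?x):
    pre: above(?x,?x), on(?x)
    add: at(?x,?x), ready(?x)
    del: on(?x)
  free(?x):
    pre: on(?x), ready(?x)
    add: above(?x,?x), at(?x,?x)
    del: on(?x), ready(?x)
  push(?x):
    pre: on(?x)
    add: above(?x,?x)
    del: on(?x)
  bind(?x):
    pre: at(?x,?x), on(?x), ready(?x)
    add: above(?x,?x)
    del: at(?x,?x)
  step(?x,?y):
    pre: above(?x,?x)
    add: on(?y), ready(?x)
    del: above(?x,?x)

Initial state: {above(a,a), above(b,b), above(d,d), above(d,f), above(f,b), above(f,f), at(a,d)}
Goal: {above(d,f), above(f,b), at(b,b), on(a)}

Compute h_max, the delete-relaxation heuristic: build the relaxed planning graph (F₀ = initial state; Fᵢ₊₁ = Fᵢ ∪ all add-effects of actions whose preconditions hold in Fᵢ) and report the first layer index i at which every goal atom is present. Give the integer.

2

F0 = init (7 atoms)
F1 = F0 ∪ {on(a), on(b), on(d), on(f), ready(a), ready(b), ready(d), ready(f)}  (15 atoms)
F2 = F1 ∪ {at(a,a), at(b,b), at(d,d), at(f,f)}  (19 atoms)
goal ⊆ F2  ⇒  h_max = 2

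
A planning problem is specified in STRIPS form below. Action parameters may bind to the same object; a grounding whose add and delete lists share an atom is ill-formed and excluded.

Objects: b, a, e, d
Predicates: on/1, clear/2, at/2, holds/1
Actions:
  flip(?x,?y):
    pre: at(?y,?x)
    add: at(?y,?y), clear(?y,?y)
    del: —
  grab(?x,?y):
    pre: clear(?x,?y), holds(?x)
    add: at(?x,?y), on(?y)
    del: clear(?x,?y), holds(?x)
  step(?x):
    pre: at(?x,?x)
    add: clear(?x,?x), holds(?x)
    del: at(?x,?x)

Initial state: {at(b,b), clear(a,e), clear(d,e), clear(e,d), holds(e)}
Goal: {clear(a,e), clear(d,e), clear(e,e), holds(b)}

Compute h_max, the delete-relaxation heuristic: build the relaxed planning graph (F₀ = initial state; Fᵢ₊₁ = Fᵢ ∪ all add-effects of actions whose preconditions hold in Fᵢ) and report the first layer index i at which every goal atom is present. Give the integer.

2

F0 = init (5 atoms)
F1 = F0 ∪ {at(e,d), clear(b,b), holds(b), on(d)}  (9 atoms)
F2 = F1 ∪ {at(e,e), clear(e,e), on(b)}  (12 atoms)
goal ⊆ F2  ⇒  h_max = 2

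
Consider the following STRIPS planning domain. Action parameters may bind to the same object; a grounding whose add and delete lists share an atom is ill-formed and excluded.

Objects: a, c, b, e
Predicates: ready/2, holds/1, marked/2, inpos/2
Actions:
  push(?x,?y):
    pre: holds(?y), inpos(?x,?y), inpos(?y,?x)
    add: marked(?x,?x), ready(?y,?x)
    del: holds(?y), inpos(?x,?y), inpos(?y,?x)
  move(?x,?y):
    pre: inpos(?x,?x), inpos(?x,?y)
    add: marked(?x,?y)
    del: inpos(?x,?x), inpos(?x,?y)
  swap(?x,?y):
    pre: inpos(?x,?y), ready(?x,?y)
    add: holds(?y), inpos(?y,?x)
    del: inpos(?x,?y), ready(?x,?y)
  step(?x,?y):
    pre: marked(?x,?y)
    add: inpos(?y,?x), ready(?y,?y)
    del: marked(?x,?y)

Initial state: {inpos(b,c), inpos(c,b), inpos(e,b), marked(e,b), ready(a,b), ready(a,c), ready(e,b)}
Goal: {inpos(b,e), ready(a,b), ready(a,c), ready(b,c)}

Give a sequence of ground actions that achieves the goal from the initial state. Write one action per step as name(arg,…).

1. swap(e,b)  →  {holds(b), inpos(b,c), inpos(b,e), inpos(c,b), marked(e,b), ready(a,b), ready(a,c)}
2. push(c,b)  →  {inpos(b,e), marked(c,c), marked(e,b), ready(a,b), ready(a,c), ready(b,c)}

swap(e,b); push(c,b)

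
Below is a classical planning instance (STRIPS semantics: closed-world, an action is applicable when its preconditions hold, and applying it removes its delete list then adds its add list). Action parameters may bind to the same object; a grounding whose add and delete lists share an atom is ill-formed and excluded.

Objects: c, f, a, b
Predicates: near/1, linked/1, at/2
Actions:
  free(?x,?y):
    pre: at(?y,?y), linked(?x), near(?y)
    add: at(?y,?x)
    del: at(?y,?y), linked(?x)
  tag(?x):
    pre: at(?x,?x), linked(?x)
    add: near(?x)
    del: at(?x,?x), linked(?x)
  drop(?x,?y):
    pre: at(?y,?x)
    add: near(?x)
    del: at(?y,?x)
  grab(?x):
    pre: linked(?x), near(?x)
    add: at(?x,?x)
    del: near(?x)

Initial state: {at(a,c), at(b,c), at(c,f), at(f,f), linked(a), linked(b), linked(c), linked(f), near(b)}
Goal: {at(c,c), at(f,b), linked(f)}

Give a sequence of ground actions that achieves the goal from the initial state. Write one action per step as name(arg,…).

drop(c,a); drop(f,c); free(b,f); grab(c)

1. drop(c,a)  →  {at(b,c), at(c,f), at(f,f), linked(a), linked(b), linked(c), linked(f), near(b), near(c)}
2. drop(f,c)  →  {at(b,c), at(f,f), linked(a), linked(b), linked(c), linked(f), near(b), near(c), near(f)}
3. free(b,f)  →  {at(b,c), at(f,b), linked(a), linked(c), linked(f), near(b), near(c), near(f)}
4. grab(c)  →  {at(b,c), at(c,c), at(f,b), linked(a), linked(c), linked(f), near(b), near(f)}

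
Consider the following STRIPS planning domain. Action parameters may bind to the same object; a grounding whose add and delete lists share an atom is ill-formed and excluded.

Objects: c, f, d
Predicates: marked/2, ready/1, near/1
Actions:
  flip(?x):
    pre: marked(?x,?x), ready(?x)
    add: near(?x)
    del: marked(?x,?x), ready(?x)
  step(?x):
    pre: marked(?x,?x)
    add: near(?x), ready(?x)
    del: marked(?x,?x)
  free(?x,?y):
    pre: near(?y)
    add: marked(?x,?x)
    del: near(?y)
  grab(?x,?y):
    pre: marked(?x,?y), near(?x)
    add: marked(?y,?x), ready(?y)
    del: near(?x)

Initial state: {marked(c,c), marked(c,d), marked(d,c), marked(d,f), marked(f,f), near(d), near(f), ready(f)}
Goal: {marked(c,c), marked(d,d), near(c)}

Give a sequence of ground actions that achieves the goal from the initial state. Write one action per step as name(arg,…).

step(c); free(c,f); free(d,d)

1. step(c)  →  {marked(c,d), marked(d,c), marked(d,f), marked(f,f), near(c), near(d), near(f), ready(c), ready(f)}
2. free(c,f)  →  {marked(c,c), marked(c,d), marked(d,c), marked(d,f), marked(f,f), near(c), near(d), ready(c), ready(f)}
3. free(d,d)  →  {marked(c,c), marked(c,d), marked(d,c), marked(d,d), marked(d,f), marked(f,f), near(c), ready(c), ready(f)}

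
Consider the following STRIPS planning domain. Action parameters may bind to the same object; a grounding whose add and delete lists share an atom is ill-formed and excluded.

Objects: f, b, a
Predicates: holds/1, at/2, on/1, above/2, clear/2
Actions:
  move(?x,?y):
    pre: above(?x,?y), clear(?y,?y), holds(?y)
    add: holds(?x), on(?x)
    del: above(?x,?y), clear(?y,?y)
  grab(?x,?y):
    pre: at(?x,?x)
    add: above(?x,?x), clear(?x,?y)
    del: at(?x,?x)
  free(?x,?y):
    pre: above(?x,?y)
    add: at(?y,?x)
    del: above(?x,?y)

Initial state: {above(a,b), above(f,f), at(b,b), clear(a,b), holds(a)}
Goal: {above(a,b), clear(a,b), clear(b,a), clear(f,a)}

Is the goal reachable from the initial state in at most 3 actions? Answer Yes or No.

Yes

1. grab(b,a)  →  {above(a,b), above(b,b), above(f,f), clear(a,b), clear(b,a), holds(a)}
2. free(f,f)  →  {above(a,b), above(b,b), at(f,f), clear(a,b), clear(b,a), holds(a)}
3. grab(f,a)  →  {above(a,b), above(b,b), above(f,f), clear(a,b), clear(b,a), clear(f,a), holds(a)}
optimal plan length = 3; 3 ≤ 3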